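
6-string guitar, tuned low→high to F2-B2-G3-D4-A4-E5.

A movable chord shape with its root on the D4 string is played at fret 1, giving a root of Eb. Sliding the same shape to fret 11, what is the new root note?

Moving from fret 1 to fret 11 shifts the root by 10 semitones.
Eb up 10 semitones is Db.

Db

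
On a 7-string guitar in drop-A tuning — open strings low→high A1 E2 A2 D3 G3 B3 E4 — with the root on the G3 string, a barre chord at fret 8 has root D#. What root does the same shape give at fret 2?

A

Moving from fret 8 to fret 2 shifts the root by -6 semitones.
D# down 6 semitones is A.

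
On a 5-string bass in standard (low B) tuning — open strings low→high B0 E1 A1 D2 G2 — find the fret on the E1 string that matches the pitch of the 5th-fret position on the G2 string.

G2 at fret 5 is G2 + 5 semitones = C3.
The open E1 string is 15 semitones below the open G2, so the same pitch on the E1 string lies at fret 5 + 15 = 20.

20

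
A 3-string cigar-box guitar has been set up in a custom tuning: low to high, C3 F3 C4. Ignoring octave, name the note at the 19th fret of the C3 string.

Each fret is one semitone, so C3 + 19 = G.

G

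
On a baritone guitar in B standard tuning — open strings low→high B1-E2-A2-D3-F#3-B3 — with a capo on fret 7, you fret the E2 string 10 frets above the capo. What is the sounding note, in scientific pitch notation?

A3

The capo raises the open E2 by 7 semitones to B2; fretting 10 more gives E2 + 7 + 10 = E2 + 17 semitones = A3.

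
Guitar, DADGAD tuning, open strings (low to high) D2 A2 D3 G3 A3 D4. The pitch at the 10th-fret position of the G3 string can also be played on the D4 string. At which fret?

G3 at fret 10 is G3 + 10 semitones = F4.
The open D4 string is 7 semitones above the open G3, so the same pitch on the D4 string lies at fret 10 − 7 = 3.

3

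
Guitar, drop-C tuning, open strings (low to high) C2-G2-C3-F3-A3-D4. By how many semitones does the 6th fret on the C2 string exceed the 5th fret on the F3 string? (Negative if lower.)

-16 semitones

C2 at fret 6 → F♯2 (MIDI 42); F3 at fret 5 → A♯3 (MIDI 58).
42 − 58 = -16, so the two pitches are 16 semitones apart.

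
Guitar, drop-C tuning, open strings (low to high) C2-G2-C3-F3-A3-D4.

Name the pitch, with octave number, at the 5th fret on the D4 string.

The open D4 string plus 5 semitones: D–D#–E–F–F#–G.
No B→C boundary is crossed, so the octave stays at 4.

G4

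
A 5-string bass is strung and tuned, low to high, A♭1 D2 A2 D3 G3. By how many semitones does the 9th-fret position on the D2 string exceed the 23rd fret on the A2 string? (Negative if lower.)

-21 semitones

D2 at fret 9 → B2 (MIDI 47); A2 at fret 23 → A♭4 (MIDI 68).
47 − 68 = -21, so the two pitches are 21 semitones apart.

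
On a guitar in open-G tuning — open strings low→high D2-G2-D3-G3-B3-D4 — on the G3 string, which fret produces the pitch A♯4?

A♯4 is 15 semitones above the open G3 (G–G#–A–A#–…–G#–A–A#), so it sits at fret 15.

15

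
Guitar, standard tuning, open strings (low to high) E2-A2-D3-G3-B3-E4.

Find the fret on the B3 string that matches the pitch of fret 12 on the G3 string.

G3 at fret 12 is G3 + 12 semitones = G4.
The open B3 string is 4 semitones above the open G3, so the same pitch on the B3 string lies at fret 12 − 4 = 8.

8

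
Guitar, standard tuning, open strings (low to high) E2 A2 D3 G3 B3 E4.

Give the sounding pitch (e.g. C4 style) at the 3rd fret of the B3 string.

D4

Each fret is one semitone, so B3 + 3 = D4.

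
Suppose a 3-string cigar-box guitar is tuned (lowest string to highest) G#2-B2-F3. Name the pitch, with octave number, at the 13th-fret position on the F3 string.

F#4

The open F3 string plus 13 semitones: F–F#–G–G#–…–E–F–F#.
The walk passes from B into C once, so the octave number goes from 3 to 4.
(Equivalently spelled Gb4.)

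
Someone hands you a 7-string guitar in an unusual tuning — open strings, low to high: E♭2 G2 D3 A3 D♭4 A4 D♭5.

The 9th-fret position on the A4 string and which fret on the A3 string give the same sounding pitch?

A4 at fret 9 is A4 + 9 semitones = G♭5.
The open A3 string is 12 semitones below the open A4, so the same pitch on the A3 string lies at fret 9 + 12 = 21.

21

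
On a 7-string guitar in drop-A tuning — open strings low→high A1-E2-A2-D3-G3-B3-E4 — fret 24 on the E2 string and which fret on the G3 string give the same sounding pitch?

Fret 24 on E2 is MIDI 40 + 24 = 64 (E4). On the G3 string (open MIDI 55), that pitch is 64 − 55 = fret 9.

9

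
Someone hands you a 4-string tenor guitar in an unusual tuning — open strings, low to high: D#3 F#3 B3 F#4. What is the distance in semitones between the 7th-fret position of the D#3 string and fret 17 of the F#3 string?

D#3 at fret 7 → A#3 (MIDI 58); F#3 at fret 17 → B4 (MIDI 71).
58 − 71 = -13, so the two pitches are 13 semitones apart, with B4 the higher.

13 semitones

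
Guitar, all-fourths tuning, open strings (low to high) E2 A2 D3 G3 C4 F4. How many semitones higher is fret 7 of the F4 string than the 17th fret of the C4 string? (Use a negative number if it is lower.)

F4 at fret 7 → C5 (MIDI 72); C4 at fret 17 → F5 (MIDI 77).
72 − 77 = -5, so the two pitches are 5 semitones apart.

-5 semitones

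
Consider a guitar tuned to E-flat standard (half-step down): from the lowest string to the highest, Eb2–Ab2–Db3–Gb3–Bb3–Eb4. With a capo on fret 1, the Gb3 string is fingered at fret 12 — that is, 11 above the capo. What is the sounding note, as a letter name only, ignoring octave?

The capo raises the open Gb3 by 1 semitone to G3; fretting 11 more gives Gb3 + 1 + 11 = Gb3 + 12 semitones, landing on Gb.
(Also written F#.)

Gb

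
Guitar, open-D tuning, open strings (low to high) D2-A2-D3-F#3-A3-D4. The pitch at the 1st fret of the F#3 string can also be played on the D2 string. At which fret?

17

F#3 at fret 1 is F#3 + 1 semitone = G3.
The open D2 string is 16 semitones below the open F#3, so the same pitch on the D2 string lies at fret 1 + 16 = 17.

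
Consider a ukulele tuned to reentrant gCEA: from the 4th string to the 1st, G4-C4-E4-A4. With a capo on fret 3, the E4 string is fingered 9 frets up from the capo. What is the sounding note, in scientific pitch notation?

E5

The capo raises the open E4 by 3 semitones to G4; fretting 9 more gives E4 + 3 + 9 = E4 + 12 semitones = E5.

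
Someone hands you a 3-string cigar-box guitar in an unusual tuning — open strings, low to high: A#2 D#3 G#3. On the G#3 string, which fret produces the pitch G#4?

12

G#4 is 12 semitones above the open G#3 (G#–A–A#–B–…–F#–G–G#), so it sits at fret 12.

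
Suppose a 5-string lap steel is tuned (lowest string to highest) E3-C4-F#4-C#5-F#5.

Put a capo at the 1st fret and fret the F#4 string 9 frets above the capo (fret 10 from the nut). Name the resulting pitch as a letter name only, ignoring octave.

The capo raises the open F#4 by 1 semitone to G4; fretting 9 more gives F#4 + 1 + 9 = F#4 + 10 semitones, landing on E.

E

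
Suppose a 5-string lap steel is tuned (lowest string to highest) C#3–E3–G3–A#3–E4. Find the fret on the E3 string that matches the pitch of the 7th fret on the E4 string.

19

E4 at fret 7 is E4 + 7 semitones = B4.
The open E3 string is 12 semitones below the open E4, so the same pitch on the E3 string lies at fret 7 + 12 = 19.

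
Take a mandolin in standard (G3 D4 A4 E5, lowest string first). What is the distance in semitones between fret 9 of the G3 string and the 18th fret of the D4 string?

G3 at fret 9 → E4 (MIDI 64); D4 at fret 18 → G♯5 (MIDI 80).
64 − 80 = -16, so the two pitches are 16 semitones apart, with G♯5 the higher.

16 semitones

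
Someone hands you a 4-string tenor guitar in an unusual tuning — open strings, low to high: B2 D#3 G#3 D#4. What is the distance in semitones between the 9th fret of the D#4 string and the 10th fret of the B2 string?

D#4 at fret 9 → C5 (MIDI 72); B2 at fret 10 → A3 (MIDI 57).
72 − 57 = 15, so the two pitches are 15 semitones apart, with C5 the higher.

15 semitones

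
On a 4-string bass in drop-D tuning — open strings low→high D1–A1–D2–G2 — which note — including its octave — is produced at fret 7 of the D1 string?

Each fret is one semitone, so D1 + 7 = A1.

A1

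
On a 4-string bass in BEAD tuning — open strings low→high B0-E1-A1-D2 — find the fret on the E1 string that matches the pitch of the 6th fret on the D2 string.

Fret 6 on D2 is MIDI 38 + 6 = 44 (G#2). On the E1 string (open MIDI 28), that pitch is 44 − 28 = fret 16.

16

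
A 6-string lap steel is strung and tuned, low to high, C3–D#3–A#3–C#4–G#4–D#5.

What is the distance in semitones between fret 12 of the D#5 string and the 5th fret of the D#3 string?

31 semitones

D#5 at fret 12 → D#6 (MIDI 87); D#3 at fret 5 → G#3 (MIDI 56).
87 − 56 = 31, so the two pitches are 31 semitones apart, with D#6 the higher.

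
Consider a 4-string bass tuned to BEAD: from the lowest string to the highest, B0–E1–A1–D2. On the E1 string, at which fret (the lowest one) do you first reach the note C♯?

9

From E1, count semitones up the chromatic scale until reaching C♯: E–F–F#–G–G#–A–A#–B–C–C# — 9 steps.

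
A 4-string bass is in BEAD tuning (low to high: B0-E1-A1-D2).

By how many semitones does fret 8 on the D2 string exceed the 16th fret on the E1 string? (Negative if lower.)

D2 at fret 8 → A♯2 (MIDI 46); E1 at fret 16 → G♯2 (MIDI 44).
46 − 44 = 2, so the two pitches are 2 semitones apart.

2 semitones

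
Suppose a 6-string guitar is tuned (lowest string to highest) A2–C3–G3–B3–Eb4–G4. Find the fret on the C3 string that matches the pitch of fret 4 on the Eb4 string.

Fret 4 on Eb4 is MIDI 63 + 4 = 67 (G4). On the C3 string (open MIDI 48), that pitch is 67 − 48 = fret 19.

19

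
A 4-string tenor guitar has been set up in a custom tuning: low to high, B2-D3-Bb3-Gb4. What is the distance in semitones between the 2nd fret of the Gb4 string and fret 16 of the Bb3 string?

Gb4 at fret 2 → Ab4 (MIDI 68); Bb3 at fret 16 → D5 (MIDI 74).
68 − 74 = -6, so the two pitches are 6 semitones apart, with D5 the higher.

6 semitones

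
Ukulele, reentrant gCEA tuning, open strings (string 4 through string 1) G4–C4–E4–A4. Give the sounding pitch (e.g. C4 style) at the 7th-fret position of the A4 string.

A4 is MIDI 69. Adding 7 gives 76, which is E5.

E5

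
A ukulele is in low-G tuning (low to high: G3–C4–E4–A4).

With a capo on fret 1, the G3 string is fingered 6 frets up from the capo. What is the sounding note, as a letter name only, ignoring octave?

The capo raises the open G3 by 1 semitone to G#3; fretting 6 more gives G3 + 1 + 6 = G3 + 7 semitones, landing on D.

D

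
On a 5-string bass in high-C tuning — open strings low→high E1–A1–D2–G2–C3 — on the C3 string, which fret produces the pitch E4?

16

E4 is 16 semitones above the open C3 (C–C#–D–D#–…–D–D#–E), so it sits at fret 16.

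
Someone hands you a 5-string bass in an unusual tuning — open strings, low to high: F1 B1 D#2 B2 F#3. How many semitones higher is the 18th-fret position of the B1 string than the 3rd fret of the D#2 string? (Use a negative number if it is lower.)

11 semitones

B1 at fret 18 → F3 (MIDI 53); D#2 at fret 3 → F#2 (MIDI 42).
53 − 42 = 11, so the two pitches are 11 semitones apart.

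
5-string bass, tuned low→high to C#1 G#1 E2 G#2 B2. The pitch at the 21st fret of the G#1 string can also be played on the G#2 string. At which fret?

9

Fret 21 on G#1 is MIDI 32 + 21 = 53 (F3). On the G#2 string (open MIDI 44), that pitch is 53 − 44 = fret 9.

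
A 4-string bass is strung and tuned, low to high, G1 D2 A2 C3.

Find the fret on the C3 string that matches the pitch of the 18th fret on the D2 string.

D2 at fret 18 is D2 + 18 semitones = A♭3.
The open C3 string is 10 semitones above the open D2, so the same pitch on the C3 string lies at fret 18 − 10 = 8.

8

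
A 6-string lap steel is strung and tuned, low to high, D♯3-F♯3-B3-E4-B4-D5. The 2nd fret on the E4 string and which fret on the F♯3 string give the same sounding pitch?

12

E4 at fret 2 is E4 + 2 semitones = F♯4.
The open F♯3 string is 10 semitones below the open E4, so the same pitch on the F♯3 string lies at fret 2 + 10 = 12.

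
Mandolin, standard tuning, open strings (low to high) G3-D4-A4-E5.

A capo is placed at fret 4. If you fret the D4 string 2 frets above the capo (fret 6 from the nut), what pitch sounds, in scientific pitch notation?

G#4

The capo raises the open D4 by 4 semitones to F#4; fretting 2 more gives D4 + 4 + 2 = D4 + 6 semitones = G#4.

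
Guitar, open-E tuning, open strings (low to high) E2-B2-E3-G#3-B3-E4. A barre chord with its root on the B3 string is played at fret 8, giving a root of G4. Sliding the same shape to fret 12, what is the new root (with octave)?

B4

Moving from fret 8 to fret 12 shifts the root by 4 semitones.
G4 up 4 semitones is B4.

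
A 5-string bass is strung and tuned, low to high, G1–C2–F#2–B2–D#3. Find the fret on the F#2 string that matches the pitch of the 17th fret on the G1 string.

6

Fret 17 on G1 is MIDI 31 + 17 = 48 (C3). On the F#2 string (open MIDI 42), that pitch is 48 − 42 = fret 6.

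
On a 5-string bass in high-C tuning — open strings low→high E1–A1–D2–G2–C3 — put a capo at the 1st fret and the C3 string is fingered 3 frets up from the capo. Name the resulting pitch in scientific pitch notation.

E3

The capo raises the open C3 by 1 semitone to C#3; fretting 3 more gives C3 + 1 + 3 = C3 + 4 semitones = E3.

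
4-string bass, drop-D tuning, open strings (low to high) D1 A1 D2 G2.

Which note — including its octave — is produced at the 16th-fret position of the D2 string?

Each fret is one semitone, so D2 + 16 = F♯3.

F♯3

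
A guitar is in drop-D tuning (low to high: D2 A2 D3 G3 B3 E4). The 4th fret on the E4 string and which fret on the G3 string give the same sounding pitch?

13

E4 at fret 4 is E4 + 4 semitones = G#4.
The open G3 string is 9 semitones below the open E4, so the same pitch on the G3 string lies at fret 4 + 9 = 13.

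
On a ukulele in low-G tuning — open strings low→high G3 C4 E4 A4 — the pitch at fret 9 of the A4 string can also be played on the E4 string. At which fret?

14

Fret 9 on A4 is MIDI 69 + 9 = 78 (F#5). On the E4 string (open MIDI 64), that pitch is 78 − 64 = fret 14.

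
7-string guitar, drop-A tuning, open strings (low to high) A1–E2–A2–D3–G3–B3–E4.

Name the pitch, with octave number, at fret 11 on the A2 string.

G#3

A2 is MIDI 45. Adding 11 gives 56, which is G#3.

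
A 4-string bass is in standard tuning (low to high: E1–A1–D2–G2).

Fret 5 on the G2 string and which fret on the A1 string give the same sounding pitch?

Fret 5 on G2 is MIDI 43 + 5 = 48 (C3). On the A1 string (open MIDI 33), that pitch is 48 − 33 = fret 15.

15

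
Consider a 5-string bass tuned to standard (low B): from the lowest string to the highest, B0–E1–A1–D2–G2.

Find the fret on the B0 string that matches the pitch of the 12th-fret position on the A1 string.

A1 at fret 12 is A1 + 12 semitones = A2.
The open B0 string is 10 semitones below the open A1, so the same pitch on the B0 string lies at fret 12 + 10 = 22.

22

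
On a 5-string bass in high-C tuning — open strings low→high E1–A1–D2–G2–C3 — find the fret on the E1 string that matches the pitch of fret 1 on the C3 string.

C3 at fret 1 is C3 + 1 semitone = C♯3.
The open E1 string is 20 semitones below the open C3, so the same pitch on the E1 string lies at fret 1 + 20 = 21.

21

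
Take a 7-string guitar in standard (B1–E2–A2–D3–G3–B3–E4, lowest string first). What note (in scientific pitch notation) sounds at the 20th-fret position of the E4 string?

Each fret is one semitone, so E4 + 20 = C6.

C6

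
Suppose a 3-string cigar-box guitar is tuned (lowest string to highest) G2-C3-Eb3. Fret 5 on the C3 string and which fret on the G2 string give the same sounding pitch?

Fret 5 on C3 is MIDI 48 + 5 = 53 (F3). On the G2 string (open MIDI 43), that pitch is 53 − 43 = fret 10.

10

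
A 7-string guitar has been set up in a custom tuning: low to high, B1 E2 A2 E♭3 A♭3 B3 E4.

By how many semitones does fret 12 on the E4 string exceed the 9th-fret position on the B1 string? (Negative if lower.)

E4 at fret 12 → E5 (MIDI 76); B1 at fret 9 → A♭2 (MIDI 44).
76 − 44 = 32, so the two pitches are 32 semitones apart.

32 semitones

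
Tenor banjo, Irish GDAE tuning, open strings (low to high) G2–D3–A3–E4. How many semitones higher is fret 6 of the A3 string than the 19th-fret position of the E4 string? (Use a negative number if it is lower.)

-20 semitones

A3 at fret 6 → D#4 (MIDI 63); E4 at fret 19 → B5 (MIDI 83).
63 − 83 = -20, so the two pitches are 20 semitones apart.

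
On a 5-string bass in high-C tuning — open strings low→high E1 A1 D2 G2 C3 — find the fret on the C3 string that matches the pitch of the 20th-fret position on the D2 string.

Fret 20 on D2 is MIDI 38 + 20 = 58 (A♯3). On the C3 string (open MIDI 48), that pitch is 58 − 48 = fret 10.

10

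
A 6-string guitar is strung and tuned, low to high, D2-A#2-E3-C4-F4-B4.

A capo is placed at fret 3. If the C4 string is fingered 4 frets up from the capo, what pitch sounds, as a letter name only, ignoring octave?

The capo raises the open C4 by 3 semitones to D#4; fretting 4 more gives C4 + 3 + 4 = C4 + 7 semitones, landing on G.

G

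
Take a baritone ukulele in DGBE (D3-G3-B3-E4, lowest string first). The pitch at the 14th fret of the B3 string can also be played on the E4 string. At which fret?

Fret 14 on B3 is MIDI 59 + 14 = 73 (C♯5). On the E4 string (open MIDI 64), that pitch is 73 − 64 = fret 9.

9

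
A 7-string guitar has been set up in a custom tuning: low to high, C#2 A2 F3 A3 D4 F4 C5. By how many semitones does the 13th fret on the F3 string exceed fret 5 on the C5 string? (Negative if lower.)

-11 semitones

F3 at fret 13 → F#4 (MIDI 66); C5 at fret 5 → F5 (MIDI 77).
66 − 77 = -11, so the two pitches are 11 semitones apart.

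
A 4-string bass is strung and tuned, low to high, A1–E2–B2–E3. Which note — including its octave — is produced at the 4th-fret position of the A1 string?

Db2

The open A1 string plus 4 semitones: A–Bb–B–C–Db.
The walk passes from B into C once, so the octave number goes from 1 to 2.
(Equivalently spelled C#2.)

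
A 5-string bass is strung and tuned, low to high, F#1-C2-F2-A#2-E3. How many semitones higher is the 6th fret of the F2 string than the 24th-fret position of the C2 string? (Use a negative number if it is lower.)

F2 at fret 6 → B2 (MIDI 47); C2 at fret 24 → C4 (MIDI 60).
47 − 60 = -13, so the two pitches are 13 semitones apart.

-13 semitones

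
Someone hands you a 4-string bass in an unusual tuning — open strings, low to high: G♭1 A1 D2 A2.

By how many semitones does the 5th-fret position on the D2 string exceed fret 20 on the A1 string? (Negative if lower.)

D2 at fret 5 → G2 (MIDI 43); A1 at fret 20 → F3 (MIDI 53).
43 − 53 = -10, so the two pitches are 10 semitones apart.

-10 semitones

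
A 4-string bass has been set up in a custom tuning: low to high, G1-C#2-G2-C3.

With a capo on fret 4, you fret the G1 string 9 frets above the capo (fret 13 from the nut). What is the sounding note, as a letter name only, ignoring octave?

G#

The capo raises the open G1 by 4 semitones to B1; fretting 9 more gives G1 + 4 + 9 = G1 + 13 semitones, landing on G#.
(Also written Ab.)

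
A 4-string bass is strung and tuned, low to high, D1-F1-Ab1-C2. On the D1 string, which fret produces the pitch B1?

B1 is 9 semitones above the open D1 (D–Eb–E–F–Gb–G–Ab–A–Bb–B), so it sits at fret 9.

9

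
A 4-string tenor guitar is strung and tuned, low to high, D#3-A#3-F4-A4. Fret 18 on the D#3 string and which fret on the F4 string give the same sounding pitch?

4

D#3 at fret 18 is D#3 + 18 semitones = A4.
The open F4 string is 14 semitones above the open D#3, so the same pitch on the F4 string lies at fret 18 − 14 = 4.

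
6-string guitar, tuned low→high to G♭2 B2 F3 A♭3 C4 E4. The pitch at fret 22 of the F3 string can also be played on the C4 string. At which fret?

Fret 22 on F3 is MIDI 53 + 22 = 75 (E♭5). On the C4 string (open MIDI 60), that pitch is 75 − 60 = fret 15.

15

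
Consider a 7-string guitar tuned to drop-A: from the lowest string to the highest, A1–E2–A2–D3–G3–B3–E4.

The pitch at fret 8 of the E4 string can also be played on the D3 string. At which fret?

22

Fret 8 on E4 is MIDI 64 + 8 = 72 (C5). On the D3 string (open MIDI 50), that pitch is 72 − 50 = fret 22.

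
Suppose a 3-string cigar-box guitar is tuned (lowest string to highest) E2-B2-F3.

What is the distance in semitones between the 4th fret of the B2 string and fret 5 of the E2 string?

6 semitones

B2 at fret 4 → Eb3 (MIDI 51); E2 at fret 5 → A2 (MIDI 45).
51 − 45 = 6, so the two pitches are 6 semitones apart, with Eb3 the higher.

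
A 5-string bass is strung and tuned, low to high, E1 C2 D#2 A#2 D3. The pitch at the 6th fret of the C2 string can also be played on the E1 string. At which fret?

14

Fret 6 on C2 is MIDI 36 + 6 = 42 (F#2). On the E1 string (open MIDI 28), that pitch is 42 − 28 = fret 14.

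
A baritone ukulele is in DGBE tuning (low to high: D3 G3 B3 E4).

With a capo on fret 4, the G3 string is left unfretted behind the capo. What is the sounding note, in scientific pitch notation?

B3

The capo raises the open G3 by 4 semitones to B3; fretting 0 more gives G3 + 4 + 0 = G3 + 4 semitones = B3.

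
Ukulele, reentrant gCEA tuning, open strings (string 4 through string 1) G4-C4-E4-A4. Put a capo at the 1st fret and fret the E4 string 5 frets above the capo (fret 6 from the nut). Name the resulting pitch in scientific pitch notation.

A♯4

The capo raises the open E4 by 1 semitone to F4; fretting 5 more gives E4 + 1 + 5 = E4 + 6 semitones = A♯4.
(Also written B♭.)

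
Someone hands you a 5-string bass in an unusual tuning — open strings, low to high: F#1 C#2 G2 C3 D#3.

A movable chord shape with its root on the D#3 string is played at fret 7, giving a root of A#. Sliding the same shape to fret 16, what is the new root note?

G

Moving from fret 7 to fret 16 shifts the root by 9 semitones.
A# up 9 semitones is G.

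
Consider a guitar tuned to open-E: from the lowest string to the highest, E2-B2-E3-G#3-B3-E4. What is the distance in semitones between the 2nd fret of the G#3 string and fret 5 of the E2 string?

G#3 at fret 2 → A#3 (MIDI 58); E2 at fret 5 → A2 (MIDI 45).
58 − 45 = 13, so the two pitches are 13 semitones apart, with A#3 the higher.

13 semitones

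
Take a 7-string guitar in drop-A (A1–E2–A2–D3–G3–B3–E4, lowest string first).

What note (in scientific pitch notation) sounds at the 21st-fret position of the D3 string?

The open D3 string plus 21 semitones: D–D#–E–F–…–A–A#–B.
The walk passes from B into C once, so the octave number goes from 3 to 4.

B4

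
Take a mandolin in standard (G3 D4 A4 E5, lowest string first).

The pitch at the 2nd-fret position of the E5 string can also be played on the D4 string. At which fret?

Fret 2 on E5 is MIDI 76 + 2 = 78 (F♯5). On the D4 string (open MIDI 62), that pitch is 78 − 62 = fret 16.

16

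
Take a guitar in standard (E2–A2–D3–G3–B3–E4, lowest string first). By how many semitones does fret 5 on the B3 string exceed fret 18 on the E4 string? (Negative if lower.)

B3 at fret 5 → E4 (MIDI 64); E4 at fret 18 → A♯5 (MIDI 82).
64 − 82 = -18, so the two pitches are 18 semitones apart.

-18 semitones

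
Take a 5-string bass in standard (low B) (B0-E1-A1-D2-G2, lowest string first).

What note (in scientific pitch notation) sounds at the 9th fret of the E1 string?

C♯2

Each fret is one semitone, so E1 + 9 = C♯2.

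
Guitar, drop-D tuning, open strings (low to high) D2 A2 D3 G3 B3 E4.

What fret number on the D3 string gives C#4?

11

C#4 is 11 semitones above the open D3 (D–D#–E–F–…–B–C–C#), so it sits at fret 11.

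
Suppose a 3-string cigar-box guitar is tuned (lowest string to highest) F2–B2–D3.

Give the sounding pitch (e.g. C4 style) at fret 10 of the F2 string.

Eb3

F2 is MIDI 41. Adding 10 gives 51, which is Eb3.
(Equivalently spelled D#3.)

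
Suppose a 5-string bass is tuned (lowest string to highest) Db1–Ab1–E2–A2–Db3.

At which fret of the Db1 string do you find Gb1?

5

Gb1 is 5 semitones above the open Db1 (Db–D–Eb–E–F–Gb), so it sits at fret 5.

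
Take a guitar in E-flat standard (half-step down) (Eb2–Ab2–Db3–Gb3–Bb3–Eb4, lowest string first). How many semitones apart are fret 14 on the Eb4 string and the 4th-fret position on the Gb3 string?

19 semitones

Eb4 at fret 14 → F5 (MIDI 77); Gb3 at fret 4 → Bb3 (MIDI 58).
77 − 58 = 19, so the two pitches are 19 semitones apart, with F5 the higher.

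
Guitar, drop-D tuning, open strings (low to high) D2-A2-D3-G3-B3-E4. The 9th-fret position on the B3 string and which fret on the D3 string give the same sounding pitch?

18

Fret 9 on B3 is MIDI 59 + 9 = 68 (G♯4). On the D3 string (open MIDI 50), that pitch is 68 − 50 = fret 18.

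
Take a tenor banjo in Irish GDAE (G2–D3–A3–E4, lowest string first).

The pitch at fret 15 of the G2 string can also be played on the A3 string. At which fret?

1

G2 at fret 15 is G2 + 15 semitones = A♯3.
The open A3 string is 14 semitones above the open G2, so the same pitch on the A3 string lies at fret 15 − 14 = 1.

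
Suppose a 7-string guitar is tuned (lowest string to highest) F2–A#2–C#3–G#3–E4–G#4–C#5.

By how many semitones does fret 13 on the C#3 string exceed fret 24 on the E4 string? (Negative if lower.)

-26 semitones

C#3 at fret 13 → D4 (MIDI 62); E4 at fret 24 → E6 (MIDI 88).
62 − 88 = -26, so the two pitches are 26 semitones apart.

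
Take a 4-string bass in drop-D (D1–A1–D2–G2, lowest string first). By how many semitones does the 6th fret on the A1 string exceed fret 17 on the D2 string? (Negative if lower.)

-16 semitones

A1 at fret 6 → D#2 (MIDI 39); D2 at fret 17 → G3 (MIDI 55).
39 − 55 = -16, so the two pitches are 16 semitones apart.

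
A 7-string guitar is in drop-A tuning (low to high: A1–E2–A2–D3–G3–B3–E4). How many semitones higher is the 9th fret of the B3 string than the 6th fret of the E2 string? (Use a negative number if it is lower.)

22 semitones

B3 at fret 9 → G#4 (MIDI 68); E2 at fret 6 → A#2 (MIDI 46).
68 − 46 = 22, so the two pitches are 22 semitones apart.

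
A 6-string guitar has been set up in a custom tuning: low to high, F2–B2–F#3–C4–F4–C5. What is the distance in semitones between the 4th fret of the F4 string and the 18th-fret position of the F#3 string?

F4 at fret 4 → A4 (MIDI 69); F#3 at fret 18 → C5 (MIDI 72).
69 − 72 = -3, so the two pitches are 3 semitones apart, with C5 the higher.

3 semitones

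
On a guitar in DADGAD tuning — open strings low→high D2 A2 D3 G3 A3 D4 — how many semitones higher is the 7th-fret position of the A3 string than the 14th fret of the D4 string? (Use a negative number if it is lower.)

A3 at fret 7 → E4 (MIDI 64); D4 at fret 14 → E5 (MIDI 76).
64 − 76 = -12, so the two pitches are 12 semitones apart.

-12 semitones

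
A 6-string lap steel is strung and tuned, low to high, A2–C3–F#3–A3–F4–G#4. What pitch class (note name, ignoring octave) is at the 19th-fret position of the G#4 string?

D#

The open G#4 string plus 19 semitones: G#–A–A#–B–…–C#–D–D#.
(Equivalently spelled Eb.)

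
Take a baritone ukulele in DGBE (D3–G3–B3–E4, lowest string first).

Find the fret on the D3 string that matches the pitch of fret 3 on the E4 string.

Fret 3 on E4 is MIDI 64 + 3 = 67 (G4). On the D3 string (open MIDI 50), that pitch is 67 − 50 = fret 17.

17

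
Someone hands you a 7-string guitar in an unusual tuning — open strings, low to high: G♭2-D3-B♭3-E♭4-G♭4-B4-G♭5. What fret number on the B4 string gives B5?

B5 is 12 semitones above the open B4 (B–C–Db–D–…–A–Bb–B), so it sits at fret 12.

12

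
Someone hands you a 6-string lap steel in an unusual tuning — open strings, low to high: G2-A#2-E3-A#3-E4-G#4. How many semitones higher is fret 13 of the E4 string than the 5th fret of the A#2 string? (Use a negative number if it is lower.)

26 semitones

E4 at fret 13 → F5 (MIDI 77); A#2 at fret 5 → D#3 (MIDI 51).
77 − 51 = 26, so the two pitches are 26 semitones apart.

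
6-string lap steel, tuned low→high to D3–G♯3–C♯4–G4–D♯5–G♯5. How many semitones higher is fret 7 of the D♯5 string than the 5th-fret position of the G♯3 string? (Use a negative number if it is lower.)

D♯5 at fret 7 → A♯5 (MIDI 82); G♯3 at fret 5 → C♯4 (MIDI 61).
82 − 61 = 21, so the two pitches are 21 semitones apart.

21 semitones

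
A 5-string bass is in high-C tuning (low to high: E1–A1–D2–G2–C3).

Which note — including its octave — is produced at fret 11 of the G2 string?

F#3

Each fret is one semitone, so G2 + 11 = F#3.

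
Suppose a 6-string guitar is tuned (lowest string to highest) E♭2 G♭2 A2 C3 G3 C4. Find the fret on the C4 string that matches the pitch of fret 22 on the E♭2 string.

1

Fret 22 on E♭2 is MIDI 39 + 22 = 61 (D♭4). On the C4 string (open MIDI 60), that pitch is 61 − 60 = fret 1.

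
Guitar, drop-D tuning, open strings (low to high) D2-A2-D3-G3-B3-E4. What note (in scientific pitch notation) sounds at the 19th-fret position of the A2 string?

The open A2 string plus 19 semitones: A–A#–B–C–…–D–D#–E.
The walk passes from B into C 2 times, so the octave number goes from 2 to 4.

E4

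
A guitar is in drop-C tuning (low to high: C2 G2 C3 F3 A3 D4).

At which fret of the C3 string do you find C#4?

13

C#4 is 13 semitones above the open C3 (C–C#–D–D#–…–B–C–C#), so it sits at fret 13.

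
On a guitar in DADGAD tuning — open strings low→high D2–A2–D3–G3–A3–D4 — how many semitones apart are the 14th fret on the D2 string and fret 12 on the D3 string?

D2 at fret 14 → E3 (MIDI 52); D3 at fret 12 → D4 (MIDI 62).
52 − 62 = -10, so the two pitches are 10 semitones apart, with D4 the higher.

10 semitones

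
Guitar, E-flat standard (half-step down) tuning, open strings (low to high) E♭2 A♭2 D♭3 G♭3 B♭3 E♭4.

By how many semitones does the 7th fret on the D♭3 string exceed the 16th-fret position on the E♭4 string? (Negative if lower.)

-23 semitones

D♭3 at fret 7 → A♭3 (MIDI 56); E♭4 at fret 16 → G5 (MIDI 79).
56 − 79 = -23, so the two pitches are 23 semitones apart.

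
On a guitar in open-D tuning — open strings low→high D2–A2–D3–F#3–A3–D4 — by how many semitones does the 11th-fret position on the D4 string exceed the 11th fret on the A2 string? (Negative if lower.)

D4 at fret 11 → C#5 (MIDI 73); A2 at fret 11 → G#3 (MIDI 56).
73 − 56 = 17, so the two pitches are 17 semitones apart.

17 semitones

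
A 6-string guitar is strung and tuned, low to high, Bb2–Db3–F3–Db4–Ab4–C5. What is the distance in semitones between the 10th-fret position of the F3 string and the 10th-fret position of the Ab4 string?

15 semitones

F3 at fret 10 → Eb4 (MIDI 63); Ab4 at fret 10 → Gb5 (MIDI 78).
63 − 78 = -15, so the two pitches are 15 semitones apart, with Gb5 the higher.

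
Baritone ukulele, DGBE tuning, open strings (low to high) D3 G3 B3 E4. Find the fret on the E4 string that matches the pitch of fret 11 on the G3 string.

G3 at fret 11 is G3 + 11 semitones = F♯4.
The open E4 string is 9 semitones above the open G3, so the same pitch on the E4 string lies at fret 11 − 9 = 2.

2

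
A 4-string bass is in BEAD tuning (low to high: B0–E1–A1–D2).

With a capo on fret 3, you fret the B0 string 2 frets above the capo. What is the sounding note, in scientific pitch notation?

The capo raises the open B0 by 3 semitones to D1; fretting 2 more gives B0 + 3 + 2 = B0 + 5 semitones = E1.

E1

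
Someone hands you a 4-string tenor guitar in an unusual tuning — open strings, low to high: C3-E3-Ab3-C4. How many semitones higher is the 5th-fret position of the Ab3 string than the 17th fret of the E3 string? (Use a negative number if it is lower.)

Ab3 at fret 5 → Db4 (MIDI 61); E3 at fret 17 → A4 (MIDI 69).
61 − 69 = -8, so the two pitches are 8 semitones apart.

-8 semitones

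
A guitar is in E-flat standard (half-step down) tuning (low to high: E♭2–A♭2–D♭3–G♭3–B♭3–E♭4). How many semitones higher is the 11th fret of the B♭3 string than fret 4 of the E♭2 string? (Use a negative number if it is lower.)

26 semitones

B♭3 at fret 11 → A4 (MIDI 69); E♭2 at fret 4 → G2 (MIDI 43).
69 − 43 = 26, so the two pitches are 26 semitones apart.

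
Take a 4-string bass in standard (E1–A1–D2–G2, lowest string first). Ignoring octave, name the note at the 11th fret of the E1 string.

D♯

Each fret is one semitone, so E1 + 11 = D♯.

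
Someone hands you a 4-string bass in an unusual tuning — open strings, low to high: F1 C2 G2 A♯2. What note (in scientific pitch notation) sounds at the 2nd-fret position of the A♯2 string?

C3

A♯2 is MIDI 46. Adding 2 gives 48, which is C3.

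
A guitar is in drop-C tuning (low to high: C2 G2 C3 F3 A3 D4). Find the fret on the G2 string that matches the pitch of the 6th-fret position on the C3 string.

C3 at fret 6 is C3 + 6 semitones = F#3.
The open G2 string is 5 semitones below the open C3, so the same pitch on the G2 string lies at fret 6 + 5 = 11.

11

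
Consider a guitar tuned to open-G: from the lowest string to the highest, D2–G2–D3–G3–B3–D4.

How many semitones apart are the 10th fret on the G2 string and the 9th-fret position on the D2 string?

G2 at fret 10 → F3 (MIDI 53); D2 at fret 9 → B2 (MIDI 47).
53 − 47 = 6, so the two pitches are 6 semitones apart, with F3 the higher.

6 semitones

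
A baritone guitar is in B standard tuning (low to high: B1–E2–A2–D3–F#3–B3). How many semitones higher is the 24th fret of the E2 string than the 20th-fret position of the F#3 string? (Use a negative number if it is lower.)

-10 semitones

E2 at fret 24 → E4 (MIDI 64); F#3 at fret 20 → D5 (MIDI 74).
64 − 74 = -10, so the two pitches are 10 semitones apart.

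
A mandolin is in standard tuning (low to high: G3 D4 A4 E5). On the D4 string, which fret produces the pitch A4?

7

A4 is 7 semitones above the open D4 (D–D#–E–F–F#–G–G#–A), so it sits at fret 7.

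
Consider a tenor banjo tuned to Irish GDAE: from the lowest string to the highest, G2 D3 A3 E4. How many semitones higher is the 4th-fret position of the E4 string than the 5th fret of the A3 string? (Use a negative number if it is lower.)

E4 at fret 4 → G#4 (MIDI 68); A3 at fret 5 → D4 (MIDI 62).
68 − 62 = 6, so the two pitches are 6 semitones apart.

6 semitones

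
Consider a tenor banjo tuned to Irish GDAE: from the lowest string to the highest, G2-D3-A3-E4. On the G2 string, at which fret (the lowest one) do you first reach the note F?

10

From G2, count semitones up the chromatic scale until reaching F: G–G#–A–A#–…–D#–E–F — 10 steps.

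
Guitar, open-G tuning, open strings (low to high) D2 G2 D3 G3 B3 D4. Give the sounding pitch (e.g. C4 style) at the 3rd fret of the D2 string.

D2 is MIDI 38. Adding 3 gives 41, which is F2.

F2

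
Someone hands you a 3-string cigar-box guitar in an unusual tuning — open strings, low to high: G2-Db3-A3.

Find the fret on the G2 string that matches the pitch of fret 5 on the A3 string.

19

A3 at fret 5 is A3 + 5 semitones = D4.
The open G2 string is 14 semitones below the open A3, so the same pitch on the G2 string lies at fret 5 + 14 = 19.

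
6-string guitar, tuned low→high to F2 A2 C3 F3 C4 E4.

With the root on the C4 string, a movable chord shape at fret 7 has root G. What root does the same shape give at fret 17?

Moving from fret 7 to fret 17 shifts the root by 10 semitones.
G up 10 semitones is F.

F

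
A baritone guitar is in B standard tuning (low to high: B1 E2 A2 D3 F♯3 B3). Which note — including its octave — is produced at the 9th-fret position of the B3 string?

G♯4

Each fret is one semitone, so B3 + 9 = G♯4.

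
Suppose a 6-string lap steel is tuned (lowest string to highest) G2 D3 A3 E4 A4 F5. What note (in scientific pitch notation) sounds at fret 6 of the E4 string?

Each fret is one semitone, so E4 + 6 = A♯4.
(Equivalently spelled B♭4.)

A♯4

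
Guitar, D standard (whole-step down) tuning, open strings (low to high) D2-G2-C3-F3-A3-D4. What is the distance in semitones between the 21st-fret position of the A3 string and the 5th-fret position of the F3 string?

A3 at fret 21 → F#5 (MIDI 78); F3 at fret 5 → A#3 (MIDI 58).
78 − 58 = 20, so the two pitches are 20 semitones apart, with F#5 the higher.

20 semitones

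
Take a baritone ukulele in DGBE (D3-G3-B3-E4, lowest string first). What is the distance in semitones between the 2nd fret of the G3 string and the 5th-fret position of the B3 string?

7 semitones

G3 at fret 2 → A3 (MIDI 57); B3 at fret 5 → E4 (MIDI 64).
57 − 64 = -7, so the two pitches are 7 semitones apart, with E4 the higher.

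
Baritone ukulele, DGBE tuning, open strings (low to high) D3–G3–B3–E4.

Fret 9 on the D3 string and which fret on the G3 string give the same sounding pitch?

4

D3 at fret 9 is D3 + 9 semitones = B3.
The open G3 string is 5 semitones above the open D3, so the same pitch on the G3 string lies at fret 9 − 5 = 4.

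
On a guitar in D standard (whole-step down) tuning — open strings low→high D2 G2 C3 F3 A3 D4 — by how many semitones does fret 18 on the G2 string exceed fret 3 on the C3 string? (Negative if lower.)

G2 at fret 18 → C#4 (MIDI 61); C3 at fret 3 → D#3 (MIDI 51).
61 − 51 = 10, so the two pitches are 10 semitones apart.

10 semitones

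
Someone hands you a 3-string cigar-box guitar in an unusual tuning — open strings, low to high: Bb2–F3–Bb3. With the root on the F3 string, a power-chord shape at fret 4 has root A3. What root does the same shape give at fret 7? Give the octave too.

Moving from fret 4 to fret 7 shifts the root by 3 semitones.
A3 up 3 semitones is C4.

C4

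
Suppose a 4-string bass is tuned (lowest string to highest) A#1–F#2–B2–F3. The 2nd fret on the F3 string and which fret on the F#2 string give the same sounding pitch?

F3 at fret 2 is F3 + 2 semitones = G3.
The open F#2 string is 11 semitones below the open F3, so the same pitch on the F#2 string lies at fret 2 + 11 = 13.

13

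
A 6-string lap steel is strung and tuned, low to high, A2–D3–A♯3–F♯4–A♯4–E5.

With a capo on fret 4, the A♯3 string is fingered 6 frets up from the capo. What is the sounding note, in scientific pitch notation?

G♯4

The capo raises the open A♯3 by 4 semitones to D4; fretting 6 more gives A♯3 + 4 + 6 = A♯3 + 10 semitones = G♯4.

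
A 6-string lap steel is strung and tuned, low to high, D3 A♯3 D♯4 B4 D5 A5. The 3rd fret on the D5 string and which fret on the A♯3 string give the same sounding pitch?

D5 at fret 3 is D5 + 3 semitones = F5.
The open A♯3 string is 16 semitones below the open D5, so the same pitch on the A♯3 string lies at fret 3 + 16 = 19.

19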